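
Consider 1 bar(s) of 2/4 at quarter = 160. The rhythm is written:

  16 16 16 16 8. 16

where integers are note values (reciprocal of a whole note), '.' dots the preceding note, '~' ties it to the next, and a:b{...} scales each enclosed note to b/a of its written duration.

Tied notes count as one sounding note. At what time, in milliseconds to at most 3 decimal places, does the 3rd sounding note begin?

1. 0.0ms @ 0 + 93.75ms (1/4)
2. 93.75ms @ 1/4 + 93.75ms (1/4)
3. 187.5ms @ 1/2 + 93.75ms (1/4)
4. 281.25ms @ 3/4 + 93.75ms (1/4)
5. 375.0ms @ 1 + 281.25ms (3/4)
6. 656.25ms @ 7/4 + 93.75ms (1/4)

note 3 onset = 1/2b = 187.5ms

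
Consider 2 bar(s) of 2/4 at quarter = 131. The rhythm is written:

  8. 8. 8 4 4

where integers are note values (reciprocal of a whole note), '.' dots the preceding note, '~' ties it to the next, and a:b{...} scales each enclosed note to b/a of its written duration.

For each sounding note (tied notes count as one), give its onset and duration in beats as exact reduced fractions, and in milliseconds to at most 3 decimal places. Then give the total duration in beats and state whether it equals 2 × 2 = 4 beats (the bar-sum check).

1) 0.0ms=0b +343.511ms=3/4b
2) 343.511ms=3/4b +343.511ms=3/4b
3) 687.023ms=3/2b +229.008ms=1/2b
4) 916.031ms=2b +458.015ms=1b
5) 1374.046ms=3b +458.015ms=1b
Σ=4b of 4 (131bpm 2/4) — PASS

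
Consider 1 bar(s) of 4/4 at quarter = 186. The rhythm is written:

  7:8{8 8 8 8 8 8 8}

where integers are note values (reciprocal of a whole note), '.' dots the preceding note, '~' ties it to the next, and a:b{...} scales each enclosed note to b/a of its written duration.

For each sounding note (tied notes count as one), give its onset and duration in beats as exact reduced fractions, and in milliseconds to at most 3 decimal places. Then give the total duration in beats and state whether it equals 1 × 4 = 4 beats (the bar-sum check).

1) 0.0ms=0b +184.332ms=4/7b
2) 184.332ms=4/7b +184.332ms=4/7b
3) 368.664ms=8/7b +184.332ms=4/7b
4) 552.995ms=12/7b +184.332ms=4/7b
5) 737.327ms=16/7b +184.332ms=4/7b
6) 921.659ms=20/7b +184.332ms=4/7b
7) 1105.991ms=24/7b +184.332ms=4/7b
Σ=4b of 4 (186bpm 4/4) — PASS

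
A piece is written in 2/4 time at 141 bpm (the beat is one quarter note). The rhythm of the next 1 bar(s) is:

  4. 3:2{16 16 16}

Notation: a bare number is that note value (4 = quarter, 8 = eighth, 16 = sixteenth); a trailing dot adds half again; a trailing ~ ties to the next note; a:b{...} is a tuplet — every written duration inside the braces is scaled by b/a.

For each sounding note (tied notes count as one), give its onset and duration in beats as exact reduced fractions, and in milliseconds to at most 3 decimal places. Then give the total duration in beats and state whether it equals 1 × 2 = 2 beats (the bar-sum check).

1) 0.0ms=0b +638.298ms=3/2b
2) 638.298ms=3/2b +70.922ms=1/6b
3) 709.22ms=5/3b +70.922ms=1/6b
4) 780.142ms=11/6b +70.922ms=1/6b
Σ=2b of 2 (141bpm 2/4) — PASS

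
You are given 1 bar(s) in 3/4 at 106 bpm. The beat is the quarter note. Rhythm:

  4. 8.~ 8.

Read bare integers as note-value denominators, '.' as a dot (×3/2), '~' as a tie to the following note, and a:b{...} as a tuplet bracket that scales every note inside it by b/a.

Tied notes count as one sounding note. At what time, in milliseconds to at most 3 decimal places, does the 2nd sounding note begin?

1. 0.0ms @ 0 + 849.057ms (3/2)
2. 849.057ms @ 3/2 + 849.057ms (3/2)

note 2 onset = 3/2b = 849.057ms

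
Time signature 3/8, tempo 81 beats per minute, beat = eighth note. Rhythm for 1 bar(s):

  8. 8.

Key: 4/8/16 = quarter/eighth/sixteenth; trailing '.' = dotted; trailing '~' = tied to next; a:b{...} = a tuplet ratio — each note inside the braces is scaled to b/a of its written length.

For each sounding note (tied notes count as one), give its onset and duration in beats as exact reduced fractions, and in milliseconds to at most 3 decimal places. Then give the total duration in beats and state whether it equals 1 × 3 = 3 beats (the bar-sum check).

1) 0.0ms=0b +1111.111ms=3/2b
2) 1111.111ms=3/2b +1111.111ms=3/2b
Σ=3b of 3 (81bpm 3/8) — PASS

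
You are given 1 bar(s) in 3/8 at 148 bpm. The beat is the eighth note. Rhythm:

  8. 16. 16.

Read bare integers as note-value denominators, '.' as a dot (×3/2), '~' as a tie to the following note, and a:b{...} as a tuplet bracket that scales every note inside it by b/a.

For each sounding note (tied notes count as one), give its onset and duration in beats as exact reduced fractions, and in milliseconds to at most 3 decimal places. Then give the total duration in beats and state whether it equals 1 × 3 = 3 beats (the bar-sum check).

1) 0.0ms=0b +608.108ms=3/2b
2) 608.108ms=3/2b +304.054ms=3/4b
3) 912.162ms=9/4b +304.054ms=3/4b
Σ=3b of 3 (148bpm 3/8) — PASS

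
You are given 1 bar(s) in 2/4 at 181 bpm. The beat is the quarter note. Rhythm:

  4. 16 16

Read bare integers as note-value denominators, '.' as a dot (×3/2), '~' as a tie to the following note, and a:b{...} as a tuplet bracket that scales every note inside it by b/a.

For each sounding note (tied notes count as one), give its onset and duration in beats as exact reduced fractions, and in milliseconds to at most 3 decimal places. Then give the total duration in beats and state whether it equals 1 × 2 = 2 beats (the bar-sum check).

1) 0.0ms=0b +497.238ms=3/2b
2) 497.238ms=3/2b +82.873ms=1/4b
3) 580.11ms=7/4b +82.873ms=1/4b
Σ=2b of 2 (181bpm 2/4) — PASS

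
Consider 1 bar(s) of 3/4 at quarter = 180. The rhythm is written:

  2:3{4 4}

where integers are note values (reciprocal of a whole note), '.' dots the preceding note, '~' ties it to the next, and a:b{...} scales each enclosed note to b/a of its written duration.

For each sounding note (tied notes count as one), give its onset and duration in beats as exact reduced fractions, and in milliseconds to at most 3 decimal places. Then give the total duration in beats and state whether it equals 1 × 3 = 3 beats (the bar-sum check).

1) 0.0ms=0b +500.0ms=3/2b
2) 500.0ms=3/2b +500.0ms=3/2b
Σ=3b of 3 (180bpm 3/4) — PASS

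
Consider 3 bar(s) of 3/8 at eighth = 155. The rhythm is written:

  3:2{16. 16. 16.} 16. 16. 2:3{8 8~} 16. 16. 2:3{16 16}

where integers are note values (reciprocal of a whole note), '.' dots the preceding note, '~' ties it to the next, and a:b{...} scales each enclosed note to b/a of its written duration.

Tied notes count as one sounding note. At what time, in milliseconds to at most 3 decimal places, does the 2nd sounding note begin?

1. 0.0ms @ 0 + 193.548ms (1/2)
2. 193.548ms @ 1/2 + 193.548ms (1/2)
3. 387.097ms @ 1 + 193.548ms (1/2)
4. 580.645ms @ 3/2 + 290.323ms (3/4)
5. 870.968ms @ 9/4 + 290.323ms (3/4)
6. 1161.29ms @ 3 + 580.645ms (3/2)
7. 1741.935ms @ 9/2 + 870.968ms (9/4)
8. 2612.903ms @ 27/4 + 290.323ms (3/4)
9. 2903.226ms @ 15/2 + 290.323ms (3/4)
10. 3193.548ms @ 33/4 + 290.323ms (3/4)

note 2 onset = 1/2b = 193.548ms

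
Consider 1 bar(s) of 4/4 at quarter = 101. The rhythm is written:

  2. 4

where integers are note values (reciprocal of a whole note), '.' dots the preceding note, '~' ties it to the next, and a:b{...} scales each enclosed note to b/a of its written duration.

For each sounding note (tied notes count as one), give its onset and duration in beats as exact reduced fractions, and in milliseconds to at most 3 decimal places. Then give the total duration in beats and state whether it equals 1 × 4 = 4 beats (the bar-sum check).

1) 0.0ms=0b +1782.178ms=3b
2) 1782.178ms=3b +594.059ms=1b
Σ=4b of 4 (101bpm 4/4) — PASS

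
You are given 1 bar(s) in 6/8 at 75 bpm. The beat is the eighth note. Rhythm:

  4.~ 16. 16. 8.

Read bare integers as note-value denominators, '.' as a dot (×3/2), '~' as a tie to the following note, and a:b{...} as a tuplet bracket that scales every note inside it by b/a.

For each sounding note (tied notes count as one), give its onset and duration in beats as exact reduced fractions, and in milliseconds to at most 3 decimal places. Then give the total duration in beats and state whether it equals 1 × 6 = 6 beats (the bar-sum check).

1) 0.0ms=0b +3000.0ms=15/4b
2) 3000.0ms=15/4b +600.0ms=3/4b
3) 3600.0ms=9/2b +1200.0ms=3/2b
Σ=6b of 6 (75bpm 6/8) — PASS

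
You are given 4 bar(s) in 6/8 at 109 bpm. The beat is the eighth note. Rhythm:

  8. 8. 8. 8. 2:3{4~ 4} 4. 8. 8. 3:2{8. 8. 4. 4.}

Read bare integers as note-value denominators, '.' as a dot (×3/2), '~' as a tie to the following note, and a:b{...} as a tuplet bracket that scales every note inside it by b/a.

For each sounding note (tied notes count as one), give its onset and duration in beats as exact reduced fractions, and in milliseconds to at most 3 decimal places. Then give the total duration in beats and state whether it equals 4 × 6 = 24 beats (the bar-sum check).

1) 0.0ms=0b +825.688ms=3/2b
2) 825.688ms=3/2b +825.688ms=3/2b
3) 1651.376ms=3b +825.688ms=3/2b
4) 2477.064ms=9/2b +825.688ms=3/2b
5) 3302.752ms=6b +3302.752ms=6b
6) 6605.505ms=12b +1651.376ms=3b
7) 8256.881ms=15b +825.688ms=3/2b
8) 9082.569ms=33/2b +825.688ms=3/2b
9) 9908.257ms=18b +550.459ms=1b
10) 10458.716ms=19b +550.459ms=1b
11) 11009.174ms=20b +1100.917ms=2b
12) 12110.092ms=22b +1100.917ms=2b
Σ=24b of 24 (109bpm 6/8) — PASS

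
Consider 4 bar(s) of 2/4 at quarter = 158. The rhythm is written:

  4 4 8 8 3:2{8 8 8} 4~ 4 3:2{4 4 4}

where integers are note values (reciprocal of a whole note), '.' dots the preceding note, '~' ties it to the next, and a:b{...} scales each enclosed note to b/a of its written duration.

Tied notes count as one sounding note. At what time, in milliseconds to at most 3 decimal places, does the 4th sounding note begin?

note 4 onset = 5/2b = 949.367ms

1. 0.0ms @ 0 + 379.747ms (1)
2. 379.747ms @ 1 + 379.747ms (1)
3. 759.494ms @ 2 + 189.873ms (1/2)
4. 949.367ms @ 5/2 + 189.873ms (1/2)
5. 1139.241ms @ 3 + 126.582ms (1/3)
6. 1265.823ms @ 10/3 + 126.582ms (1/3)
7. 1392.405ms @ 11/3 + 126.582ms (1/3)
8. 1518.987ms @ 4 + 759.494ms (2)
9. 2278.481ms @ 6 + 253.165ms (2/3)
10. 2531.646ms @ 20/3 + 253.165ms (2/3)
11. 2784.81ms @ 22/3 + 253.165ms (2/3)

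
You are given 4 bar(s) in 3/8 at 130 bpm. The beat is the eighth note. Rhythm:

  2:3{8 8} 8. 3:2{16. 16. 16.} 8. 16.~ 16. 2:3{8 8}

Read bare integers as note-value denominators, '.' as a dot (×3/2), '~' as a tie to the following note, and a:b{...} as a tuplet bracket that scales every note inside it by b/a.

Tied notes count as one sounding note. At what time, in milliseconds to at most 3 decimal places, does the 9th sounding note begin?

1. 0.0ms @ 0 + 692.308ms (3/2)
2. 692.308ms @ 3/2 + 692.308ms (3/2)
3. 1384.615ms @ 3 + 692.308ms (3/2)
4. 2076.923ms @ 9/2 + 230.769ms (1/2)
5. 2307.692ms @ 5 + 230.769ms (1/2)
6. 2538.462ms @ 11/2 + 230.769ms (1/2)
7. 2769.231ms @ 6 + 692.308ms (3/2)
8. 3461.538ms @ 15/2 + 692.308ms (3/2)
9. 4153.846ms @ 9 + 692.308ms (3/2)
10. 4846.154ms @ 21/2 + 692.308ms (3/2)

note 9 onset = 9b = 4153.846ms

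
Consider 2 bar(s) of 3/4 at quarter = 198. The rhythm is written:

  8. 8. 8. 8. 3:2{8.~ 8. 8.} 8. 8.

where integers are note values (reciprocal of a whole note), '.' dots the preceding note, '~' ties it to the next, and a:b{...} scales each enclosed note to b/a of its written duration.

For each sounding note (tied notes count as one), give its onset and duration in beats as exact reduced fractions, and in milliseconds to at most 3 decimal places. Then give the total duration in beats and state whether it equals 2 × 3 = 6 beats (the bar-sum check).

1) 0.0ms=0b +227.273ms=3/4b
2) 227.273ms=3/4b +227.273ms=3/4b
3) 454.545ms=3/2b +227.273ms=3/4b
4) 681.818ms=9/4b +227.273ms=3/4b
5) 909.091ms=3b +303.03ms=1b
6) 1212.121ms=4b +151.515ms=1/2b
7) 1363.636ms=9/2b +227.273ms=3/4b
8) 1590.909ms=21/4b +227.273ms=3/4b
Σ=6b of 6 (198bpm 3/4) — PASS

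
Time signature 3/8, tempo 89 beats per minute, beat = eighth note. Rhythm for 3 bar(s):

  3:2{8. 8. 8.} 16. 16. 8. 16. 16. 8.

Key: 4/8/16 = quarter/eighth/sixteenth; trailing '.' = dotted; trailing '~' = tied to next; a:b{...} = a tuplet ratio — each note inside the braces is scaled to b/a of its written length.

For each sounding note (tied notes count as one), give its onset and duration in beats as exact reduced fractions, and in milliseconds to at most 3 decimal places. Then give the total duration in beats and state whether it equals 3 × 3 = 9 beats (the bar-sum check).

1) 0.0ms=0b +674.157ms=1b
2) 674.157ms=1b +674.157ms=1b
3) 1348.315ms=2b +674.157ms=1b
4) 2022.472ms=3b +505.618ms=3/4b
5) 2528.09ms=15/4b +505.618ms=3/4b
6) 3033.708ms=9/2b +1011.236ms=3/2b
7) 4044.944ms=6b +505.618ms=3/4b
8) 4550.562ms=27/4b +505.618ms=3/4b
9) 5056.18ms=15/2b +1011.236ms=3/2b
Σ=9b of 9 (89bpm 3/8) — PASS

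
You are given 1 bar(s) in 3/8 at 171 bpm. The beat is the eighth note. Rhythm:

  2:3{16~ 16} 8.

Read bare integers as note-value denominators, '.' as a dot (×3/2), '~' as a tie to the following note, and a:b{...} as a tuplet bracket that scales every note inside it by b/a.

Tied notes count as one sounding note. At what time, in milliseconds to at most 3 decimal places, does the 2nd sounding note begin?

1. 0.0ms @ 0 + 526.316ms (3/2)
2. 526.316ms @ 3/2 + 526.316ms (3/2)

note 2 onset = 3/2b = 526.316ms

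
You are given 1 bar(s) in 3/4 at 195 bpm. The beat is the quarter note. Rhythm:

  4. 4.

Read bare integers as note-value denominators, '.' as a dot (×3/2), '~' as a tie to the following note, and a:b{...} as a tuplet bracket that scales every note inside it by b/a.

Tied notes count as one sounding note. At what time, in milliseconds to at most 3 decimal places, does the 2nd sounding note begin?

note 2 onset = 3/2b = 461.538ms

1. 0.0ms @ 0 + 461.538ms (3/2)
2. 461.538ms @ 3/2 + 461.538ms (3/2)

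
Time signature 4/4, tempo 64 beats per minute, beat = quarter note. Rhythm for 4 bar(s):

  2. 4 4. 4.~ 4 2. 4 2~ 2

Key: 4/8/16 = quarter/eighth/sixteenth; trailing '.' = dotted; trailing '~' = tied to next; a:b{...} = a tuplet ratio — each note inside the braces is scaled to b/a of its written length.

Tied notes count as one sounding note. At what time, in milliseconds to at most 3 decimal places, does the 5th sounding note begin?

1. 0.0ms @ 0 + 2812.5ms (3)
2. 2812.5ms @ 3 + 937.5ms (1)
3. 3750.0ms @ 4 + 1406.25ms (3/2)
4. 5156.25ms @ 11/2 + 2343.75ms (5/2)
5. 7500.0ms @ 8 + 2812.5ms (3)
6. 10312.5ms @ 11 + 937.5ms (1)
7. 11250.0ms @ 12 + 3750.0ms (4)

note 5 onset = 8b = 7500.0ms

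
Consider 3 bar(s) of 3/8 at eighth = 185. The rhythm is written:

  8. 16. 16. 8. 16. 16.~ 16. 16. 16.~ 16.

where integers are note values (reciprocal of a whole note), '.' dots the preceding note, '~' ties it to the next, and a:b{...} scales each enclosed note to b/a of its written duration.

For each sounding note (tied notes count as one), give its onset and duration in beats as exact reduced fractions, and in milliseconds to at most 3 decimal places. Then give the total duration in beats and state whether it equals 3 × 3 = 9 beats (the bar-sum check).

1) 0.0ms=0b +486.486ms=3/2b
2) 486.486ms=3/2b +243.243ms=3/4b
3) 729.73ms=9/4b +243.243ms=3/4b
4) 972.973ms=3b +486.486ms=3/2b
5) 1459.459ms=9/2b +243.243ms=3/4b
6) 1702.703ms=21/4b +486.486ms=3/2b
7) 2189.189ms=27/4b +243.243ms=3/4b
8) 2432.432ms=15/2b +486.486ms=3/2b
Σ=9b of 9 (185bpm 3/8) — PASS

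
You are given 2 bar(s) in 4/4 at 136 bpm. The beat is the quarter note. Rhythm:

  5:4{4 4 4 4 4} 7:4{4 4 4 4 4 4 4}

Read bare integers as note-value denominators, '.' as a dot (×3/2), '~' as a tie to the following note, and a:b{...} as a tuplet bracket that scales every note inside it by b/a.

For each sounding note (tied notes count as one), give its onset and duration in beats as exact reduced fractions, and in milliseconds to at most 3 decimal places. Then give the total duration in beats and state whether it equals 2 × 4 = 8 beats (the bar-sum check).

1) 0.0ms=0b +352.941ms=4/5b
2) 352.941ms=4/5b +352.941ms=4/5b
3) 705.882ms=8/5b +352.941ms=4/5b
4) 1058.824ms=12/5b +352.941ms=4/5b
5) 1411.765ms=16/5b +352.941ms=4/5b
6) 1764.706ms=4b +252.101ms=4/7b
7) 2016.807ms=32/7b +252.101ms=4/7b
8) 2268.908ms=36/7b +252.101ms=4/7b
9) 2521.008ms=40/7b +252.101ms=4/7b
10) 2773.109ms=44/7b +252.101ms=4/7b
11) 3025.21ms=48/7b +252.101ms=4/7b
12) 3277.311ms=52/7b +252.101ms=4/7b
Σ=8b of 8 (136bpm 4/4) — PASS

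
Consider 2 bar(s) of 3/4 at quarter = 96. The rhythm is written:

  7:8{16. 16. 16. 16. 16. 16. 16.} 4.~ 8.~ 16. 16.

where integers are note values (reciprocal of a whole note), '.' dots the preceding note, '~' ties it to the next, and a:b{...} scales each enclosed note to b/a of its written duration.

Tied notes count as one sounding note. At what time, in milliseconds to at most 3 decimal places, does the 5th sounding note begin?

note 5 onset = 12/7b = 1071.429ms

1. 0.0ms @ 0 + 267.857ms (3/7)
2. 267.857ms @ 3/7 + 267.857ms (3/7)
3. 535.714ms @ 6/7 + 267.857ms (3/7)
4. 803.571ms @ 9/7 + 267.857ms (3/7)
5. 1071.429ms @ 12/7 + 267.857ms (3/7)
6. 1339.286ms @ 15/7 + 267.857ms (3/7)
7. 1607.143ms @ 18/7 + 267.857ms (3/7)
8. 1875.0ms @ 3 + 1640.625ms (21/8)
9. 3515.625ms @ 45/8 + 234.375ms (3/8)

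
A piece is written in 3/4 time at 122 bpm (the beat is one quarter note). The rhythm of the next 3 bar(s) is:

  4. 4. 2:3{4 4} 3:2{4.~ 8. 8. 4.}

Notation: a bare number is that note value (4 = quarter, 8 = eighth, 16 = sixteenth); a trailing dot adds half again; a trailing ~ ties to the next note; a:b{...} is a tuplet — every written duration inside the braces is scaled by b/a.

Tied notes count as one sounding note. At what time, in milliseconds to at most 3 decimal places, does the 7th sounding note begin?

1. 0.0ms @ 0 + 737.705ms (3/2)
2. 737.705ms @ 3/2 + 737.705ms (3/2)
3. 1475.41ms @ 3 + 737.705ms (3/2)
4. 2213.115ms @ 9/2 + 737.705ms (3/2)
5. 2950.82ms @ 6 + 737.705ms (3/2)
6. 3688.525ms @ 15/2 + 245.902ms (1/2)
7. 3934.426ms @ 8 + 491.803ms (1)

note 7 onset = 8b = 3934.426ms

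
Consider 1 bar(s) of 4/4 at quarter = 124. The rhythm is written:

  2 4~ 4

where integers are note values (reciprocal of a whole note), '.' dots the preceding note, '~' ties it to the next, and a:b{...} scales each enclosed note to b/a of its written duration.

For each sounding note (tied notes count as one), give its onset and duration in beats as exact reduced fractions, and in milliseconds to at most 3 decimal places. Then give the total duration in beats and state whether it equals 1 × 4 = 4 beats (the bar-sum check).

1) 0.0ms=0b +967.742ms=2b
2) 967.742ms=2b +967.742ms=2b
Σ=4b of 4 (124bpm 4/4) — PASS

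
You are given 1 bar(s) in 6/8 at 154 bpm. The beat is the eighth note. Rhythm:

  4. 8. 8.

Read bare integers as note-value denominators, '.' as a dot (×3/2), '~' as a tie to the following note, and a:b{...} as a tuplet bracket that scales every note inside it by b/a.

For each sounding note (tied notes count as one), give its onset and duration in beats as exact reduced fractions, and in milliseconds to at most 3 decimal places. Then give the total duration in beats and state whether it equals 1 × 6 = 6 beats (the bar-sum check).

1) 0.0ms=0b +1168.831ms=3b
2) 1168.831ms=3b +584.416ms=3/2b
3) 1753.247ms=9/2b +584.416ms=3/2b
Σ=6b of 6 (154bpm 6/8) — PASS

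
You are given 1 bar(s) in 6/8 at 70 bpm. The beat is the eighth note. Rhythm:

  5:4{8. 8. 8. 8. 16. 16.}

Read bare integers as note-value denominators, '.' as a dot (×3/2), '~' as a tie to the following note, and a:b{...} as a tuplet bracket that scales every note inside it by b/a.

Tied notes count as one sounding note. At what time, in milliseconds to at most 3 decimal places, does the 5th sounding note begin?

note 5 onset = 24/5b = 4114.286ms

1. 0.0ms @ 0 + 1028.571ms (6/5)
2. 1028.571ms @ 6/5 + 1028.571ms (6/5)
3. 2057.143ms @ 12/5 + 1028.571ms (6/5)
4. 3085.714ms @ 18/5 + 1028.571ms (6/5)
5. 4114.286ms @ 24/5 + 514.286ms (3/5)
6. 4628.571ms @ 27/5 + 514.286ms (3/5)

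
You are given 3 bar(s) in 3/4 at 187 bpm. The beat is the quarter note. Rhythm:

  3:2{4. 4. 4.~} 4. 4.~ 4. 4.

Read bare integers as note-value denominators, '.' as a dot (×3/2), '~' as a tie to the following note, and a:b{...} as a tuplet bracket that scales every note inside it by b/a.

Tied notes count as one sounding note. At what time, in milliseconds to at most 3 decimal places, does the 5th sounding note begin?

note 5 onset = 15/2b = 2406.417ms

1. 0.0ms @ 0 + 320.856ms (1)
2. 320.856ms @ 1 + 320.856ms (1)
3. 641.711ms @ 2 + 802.139ms (5/2)
4. 1443.85ms @ 9/2 + 962.567ms (3)
5. 2406.417ms @ 15/2 + 481.283ms (3/2)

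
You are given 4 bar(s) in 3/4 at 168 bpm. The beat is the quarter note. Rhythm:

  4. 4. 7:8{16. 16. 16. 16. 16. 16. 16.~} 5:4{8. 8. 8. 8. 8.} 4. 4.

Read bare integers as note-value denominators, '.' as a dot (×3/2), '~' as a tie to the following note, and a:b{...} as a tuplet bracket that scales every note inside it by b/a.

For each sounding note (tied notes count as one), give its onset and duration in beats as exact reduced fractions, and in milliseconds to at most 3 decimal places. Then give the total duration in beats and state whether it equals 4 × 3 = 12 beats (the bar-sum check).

1) 0.0ms=0b +535.714ms=3/2b
2) 535.714ms=3/2b +535.714ms=3/2b
3) 1071.429ms=3b +153.061ms=3/7b
4) 1224.49ms=24/7b +153.061ms=3/7b
5) 1377.551ms=27/7b +153.061ms=3/7b
6) 1530.612ms=30/7b +153.061ms=3/7b
7) 1683.673ms=33/7b +153.061ms=3/7b
8) 1836.735ms=36/7b +153.061ms=3/7b
9) 1989.796ms=39/7b +367.347ms=36/35b
10) 2357.143ms=33/5b +214.286ms=3/5b
11) 2571.429ms=36/5b +214.286ms=3/5b
12) 2785.714ms=39/5b +214.286ms=3/5b
13) 3000.0ms=42/5b +214.286ms=3/5b
14) 3214.286ms=9b +535.714ms=3/2b
15) 3750.0ms=21/2b +535.714ms=3/2b
Σ=12b of 12 (168bpm 3/4) — PASS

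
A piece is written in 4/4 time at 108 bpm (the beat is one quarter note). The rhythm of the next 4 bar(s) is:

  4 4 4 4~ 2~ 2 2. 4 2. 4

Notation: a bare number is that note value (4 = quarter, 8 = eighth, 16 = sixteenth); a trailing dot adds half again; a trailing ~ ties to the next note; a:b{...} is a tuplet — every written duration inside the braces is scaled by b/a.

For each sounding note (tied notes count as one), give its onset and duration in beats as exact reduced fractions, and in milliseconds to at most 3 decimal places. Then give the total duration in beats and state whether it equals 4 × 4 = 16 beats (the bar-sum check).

1) 0.0ms=0b +555.556ms=1b
2) 555.556ms=1b +555.556ms=1b
3) 1111.111ms=2b +555.556ms=1b
4) 1666.667ms=3b +2777.778ms=5b
5) 4444.444ms=8b +1666.667ms=3b
6) 6111.111ms=11b +555.556ms=1b
7) 6666.667ms=12b +1666.667ms=3b
8) 8333.333ms=15b +555.556ms=1b
Σ=16b of 16 (108bpm 4/4) — PASS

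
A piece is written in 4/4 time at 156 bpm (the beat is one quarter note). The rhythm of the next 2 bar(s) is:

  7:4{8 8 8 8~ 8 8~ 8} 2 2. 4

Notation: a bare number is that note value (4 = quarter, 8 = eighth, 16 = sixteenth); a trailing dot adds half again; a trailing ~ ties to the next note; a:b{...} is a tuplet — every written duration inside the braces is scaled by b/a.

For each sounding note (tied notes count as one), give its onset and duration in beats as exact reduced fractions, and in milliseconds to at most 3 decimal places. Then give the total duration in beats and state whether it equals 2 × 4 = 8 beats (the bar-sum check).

1) 0.0ms=0b +109.89ms=2/7b
2) 109.89ms=2/7b +109.89ms=2/7b
3) 219.78ms=4/7b +109.89ms=2/7b
4) 329.67ms=6/7b +219.78ms=4/7b
5) 549.451ms=10/7b +219.78ms=4/7b
6) 769.231ms=2b +769.231ms=2b
7) 1538.462ms=4b +1153.846ms=3b
8) 2692.308ms=7b +384.615ms=1b
Σ=8b of 8 (156bpm 4/4) — PASS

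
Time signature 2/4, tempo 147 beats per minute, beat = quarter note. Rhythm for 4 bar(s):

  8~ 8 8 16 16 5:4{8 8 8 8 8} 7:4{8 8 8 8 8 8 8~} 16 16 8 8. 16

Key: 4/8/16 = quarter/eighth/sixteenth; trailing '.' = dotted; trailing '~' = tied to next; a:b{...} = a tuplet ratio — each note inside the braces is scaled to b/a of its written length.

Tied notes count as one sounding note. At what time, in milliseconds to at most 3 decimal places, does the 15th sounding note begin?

1. 0.0ms @ 0 + 408.163ms (1)
2. 408.163ms @ 1 + 204.082ms (1/2)
3. 612.245ms @ 3/2 + 102.041ms (1/4)
4. 714.286ms @ 7/4 + 102.041ms (1/4)
5. 816.327ms @ 2 + 163.265ms (2/5)
6. 979.592ms @ 12/5 + 163.265ms (2/5)
7. 1142.857ms @ 14/5 + 163.265ms (2/5)
8. 1306.122ms @ 16/5 + 163.265ms (2/5)
9. 1469.388ms @ 18/5 + 163.265ms (2/5)
10. 1632.653ms @ 4 + 116.618ms (2/7)
11. 1749.271ms @ 30/7 + 116.618ms (2/7)
12. 1865.889ms @ 32/7 + 116.618ms (2/7)
13. 1982.507ms @ 34/7 + 116.618ms (2/7)
14. 2099.125ms @ 36/7 + 116.618ms (2/7)
15. 2215.743ms @ 38/7 + 116.618ms (2/7)
16. 2332.362ms @ 40/7 + 218.659ms (15/28)
17. 2551.02ms @ 25/4 + 102.041ms (1/4)
18. 2653.061ms @ 13/2 + 204.082ms (1/2)
19. 2857.143ms @ 7 + 306.122ms (3/4)
20. 3163.265ms @ 31/4 + 102.041ms (1/4)

note 15 onset = 38/7b = 2215.743ms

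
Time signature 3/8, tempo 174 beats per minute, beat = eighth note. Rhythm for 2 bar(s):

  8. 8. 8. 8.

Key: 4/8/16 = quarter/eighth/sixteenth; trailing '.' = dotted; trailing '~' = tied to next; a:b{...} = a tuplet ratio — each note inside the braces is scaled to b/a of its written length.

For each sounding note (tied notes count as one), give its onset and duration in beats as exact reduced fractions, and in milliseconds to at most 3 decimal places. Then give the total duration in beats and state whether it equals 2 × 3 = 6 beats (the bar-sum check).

1) 0.0ms=0b +517.241ms=3/2b
2) 517.241ms=3/2b +517.241ms=3/2b
3) 1034.483ms=3b +517.241ms=3/2b
4) 1551.724ms=9/2b +517.241ms=3/2b
Σ=6b of 6 (174bpm 3/8) — PASS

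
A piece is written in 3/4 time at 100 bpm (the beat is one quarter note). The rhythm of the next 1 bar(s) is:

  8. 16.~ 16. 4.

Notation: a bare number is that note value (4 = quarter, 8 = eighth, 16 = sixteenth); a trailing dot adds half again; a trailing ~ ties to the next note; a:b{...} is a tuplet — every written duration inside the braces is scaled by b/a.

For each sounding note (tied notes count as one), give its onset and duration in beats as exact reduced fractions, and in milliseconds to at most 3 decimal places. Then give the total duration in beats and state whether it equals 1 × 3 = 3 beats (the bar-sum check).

1) 0.0ms=0b +450.0ms=3/4b
2) 450.0ms=3/4b +450.0ms=3/4b
3) 900.0ms=3/2b +900.0ms=3/2b
Σ=3b of 3 (100bpm 3/4) — PASS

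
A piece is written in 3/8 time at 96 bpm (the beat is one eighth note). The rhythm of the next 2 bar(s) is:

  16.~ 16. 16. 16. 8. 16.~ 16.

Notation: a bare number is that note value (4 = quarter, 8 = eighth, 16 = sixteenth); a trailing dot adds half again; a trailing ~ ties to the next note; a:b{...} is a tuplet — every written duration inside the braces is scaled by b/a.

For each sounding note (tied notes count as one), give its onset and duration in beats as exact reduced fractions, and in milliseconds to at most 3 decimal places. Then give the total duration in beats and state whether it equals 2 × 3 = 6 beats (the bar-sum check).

1) 0.0ms=0b +937.5ms=3/2b
2) 937.5ms=3/2b +468.75ms=3/4b
3) 1406.25ms=9/4b +468.75ms=3/4b
4) 1875.0ms=3b +937.5ms=3/2b
5) 2812.5ms=9/2b +937.5ms=3/2b
Σ=6b of 6 (96bpm 3/8) — PASS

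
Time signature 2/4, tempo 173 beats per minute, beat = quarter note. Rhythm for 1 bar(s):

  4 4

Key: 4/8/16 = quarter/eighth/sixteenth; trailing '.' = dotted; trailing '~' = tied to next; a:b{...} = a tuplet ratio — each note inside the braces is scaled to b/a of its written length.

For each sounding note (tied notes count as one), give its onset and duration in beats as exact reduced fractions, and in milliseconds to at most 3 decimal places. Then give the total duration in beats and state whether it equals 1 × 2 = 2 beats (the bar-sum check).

1) 0.0ms=0b +346.821ms=1b
2) 346.821ms=1b +346.821ms=1b
Σ=2b of 2 (173bpm 2/4) — PASS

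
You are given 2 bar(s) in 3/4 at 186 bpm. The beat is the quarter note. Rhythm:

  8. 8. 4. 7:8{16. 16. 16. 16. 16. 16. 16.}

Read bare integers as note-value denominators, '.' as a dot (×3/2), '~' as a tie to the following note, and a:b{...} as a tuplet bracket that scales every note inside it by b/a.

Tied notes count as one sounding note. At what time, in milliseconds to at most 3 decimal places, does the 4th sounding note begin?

note 4 onset = 3b = 967.742ms

1. 0.0ms @ 0 + 241.935ms (3/4)
2. 241.935ms @ 3/4 + 241.935ms (3/4)
3. 483.871ms @ 3/2 + 483.871ms (3/2)
4. 967.742ms @ 3 + 138.249ms (3/7)
5. 1105.991ms @ 24/7 + 138.249ms (3/7)
6. 1244.24ms @ 27/7 + 138.249ms (3/7)
7. 1382.488ms @ 30/7 + 138.249ms (3/7)
8. 1520.737ms @ 33/7 + 138.249ms (3/7)
9. 1658.986ms @ 36/7 + 138.249ms (3/7)
10. 1797.235ms @ 39/7 + 138.249ms (3/7)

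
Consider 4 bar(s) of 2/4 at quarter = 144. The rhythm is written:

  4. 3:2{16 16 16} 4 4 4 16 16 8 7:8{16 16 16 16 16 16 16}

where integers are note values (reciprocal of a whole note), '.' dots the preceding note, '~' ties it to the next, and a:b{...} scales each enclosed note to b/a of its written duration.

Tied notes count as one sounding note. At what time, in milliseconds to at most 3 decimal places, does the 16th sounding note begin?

note 16 onset = 52/7b = 3095.238ms

1. 0.0ms @ 0 + 625.0ms (3/2)
2. 625.0ms @ 3/2 + 69.444ms (1/6)
3. 694.444ms @ 5/3 + 69.444ms (1/6)
4. 763.889ms @ 11/6 + 69.444ms (1/6)
5. 833.333ms @ 2 + 416.667ms (1)
6. 1250.0ms @ 3 + 416.667ms (1)
7. 1666.667ms @ 4 + 416.667ms (1)
8. 2083.333ms @ 5 + 104.167ms (1/4)
9. 2187.5ms @ 21/4 + 104.167ms (1/4)
10. 2291.667ms @ 11/2 + 208.333ms (1/2)
11. 2500.0ms @ 6 + 119.048ms (2/7)
12. 2619.048ms @ 44/7 + 119.048ms (2/7)
13. 2738.095ms @ 46/7 + 119.048ms (2/7)
14. 2857.143ms @ 48/7 + 119.048ms (2/7)
15. 2976.19ms @ 50/7 + 119.048ms (2/7)
16. 3095.238ms @ 52/7 + 119.048ms (2/7)
17. 3214.286ms @ 54/7 + 119.048ms (2/7)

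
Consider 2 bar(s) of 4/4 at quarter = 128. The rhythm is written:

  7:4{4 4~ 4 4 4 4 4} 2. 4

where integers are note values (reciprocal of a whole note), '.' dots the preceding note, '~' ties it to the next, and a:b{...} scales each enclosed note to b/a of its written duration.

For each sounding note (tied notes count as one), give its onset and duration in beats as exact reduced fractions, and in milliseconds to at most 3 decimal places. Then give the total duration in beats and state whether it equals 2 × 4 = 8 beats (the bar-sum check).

1) 0.0ms=0b +267.857ms=4/7b
2) 267.857ms=4/7b +535.714ms=8/7b
3) 803.571ms=12/7b +267.857ms=4/7b
4) 1071.429ms=16/7b +267.857ms=4/7b
5) 1339.286ms=20/7b +267.857ms=4/7b
6) 1607.143ms=24/7b +267.857ms=4/7b
7) 1875.0ms=4b +1406.25ms=3b
8) 3281.25ms=7b +468.75ms=1b
Σ=8b of 8 (128bpm 4/4) — PASS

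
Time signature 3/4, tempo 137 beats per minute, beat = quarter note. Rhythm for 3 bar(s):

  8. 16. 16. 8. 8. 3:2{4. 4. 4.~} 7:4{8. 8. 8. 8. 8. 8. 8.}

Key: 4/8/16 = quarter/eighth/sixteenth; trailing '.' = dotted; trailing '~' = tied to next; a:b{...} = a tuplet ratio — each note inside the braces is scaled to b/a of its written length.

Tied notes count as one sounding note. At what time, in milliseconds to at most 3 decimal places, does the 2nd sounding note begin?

1. 0.0ms @ 0 + 328.467ms (3/4)
2. 328.467ms @ 3/4 + 164.234ms (3/8)
3. 492.701ms @ 9/8 + 164.234ms (3/8)
4. 656.934ms @ 3/2 + 328.467ms (3/4)
5. 985.401ms @ 9/4 + 328.467ms (3/4)
6. 1313.869ms @ 3 + 437.956ms (1)
7. 1751.825ms @ 4 + 437.956ms (1)
8. 2189.781ms @ 5 + 625.652ms (10/7)
9. 2815.433ms @ 45/7 + 187.696ms (3/7)
10. 3003.128ms @ 48/7 + 187.696ms (3/7)
11. 3190.824ms @ 51/7 + 187.696ms (3/7)
12. 3378.519ms @ 54/7 + 187.696ms (3/7)
13. 3566.215ms @ 57/7 + 187.696ms (3/7)
14. 3753.91ms @ 60/7 + 187.696ms (3/7)

note 2 onset = 3/4b = 328.467ms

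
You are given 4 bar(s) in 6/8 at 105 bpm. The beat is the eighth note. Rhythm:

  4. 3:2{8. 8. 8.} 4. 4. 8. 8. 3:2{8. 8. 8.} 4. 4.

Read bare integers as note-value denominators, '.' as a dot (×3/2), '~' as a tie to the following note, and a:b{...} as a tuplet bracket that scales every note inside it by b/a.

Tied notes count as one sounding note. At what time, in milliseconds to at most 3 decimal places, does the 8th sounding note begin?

note 8 onset = 27/2b = 7714.286ms

1. 0.0ms @ 0 + 1714.286ms (3)
2. 1714.286ms @ 3 + 571.429ms (1)
3. 2285.714ms @ 4 + 571.429ms (1)
4. 2857.143ms @ 5 + 571.429ms (1)
5. 3428.571ms @ 6 + 1714.286ms (3)
6. 5142.857ms @ 9 + 1714.286ms (3)
7. 6857.143ms @ 12 + 857.143ms (3/2)
8. 7714.286ms @ 27/2 + 857.143ms (3/2)
9. 8571.429ms @ 15 + 571.429ms (1)
10. 9142.857ms @ 16 + 571.429ms (1)
11. 9714.286ms @ 17 + 571.429ms (1)
12. 10285.714ms @ 18 + 1714.286ms (3)
13. 12000.0ms @ 21 + 1714.286ms (3)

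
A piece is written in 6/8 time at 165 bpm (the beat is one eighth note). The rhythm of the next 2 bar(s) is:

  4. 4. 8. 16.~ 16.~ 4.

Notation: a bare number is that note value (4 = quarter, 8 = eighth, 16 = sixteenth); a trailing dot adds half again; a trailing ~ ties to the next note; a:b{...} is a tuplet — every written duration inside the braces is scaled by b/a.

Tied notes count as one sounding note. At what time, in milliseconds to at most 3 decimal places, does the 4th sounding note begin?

1. 0.0ms @ 0 + 1090.909ms (3)
2. 1090.909ms @ 3 + 1090.909ms (3)
3. 2181.818ms @ 6 + 545.455ms (3/2)
4. 2727.273ms @ 15/2 + 1636.364ms (9/2)

note 4 onset = 15/2b = 2727.273ms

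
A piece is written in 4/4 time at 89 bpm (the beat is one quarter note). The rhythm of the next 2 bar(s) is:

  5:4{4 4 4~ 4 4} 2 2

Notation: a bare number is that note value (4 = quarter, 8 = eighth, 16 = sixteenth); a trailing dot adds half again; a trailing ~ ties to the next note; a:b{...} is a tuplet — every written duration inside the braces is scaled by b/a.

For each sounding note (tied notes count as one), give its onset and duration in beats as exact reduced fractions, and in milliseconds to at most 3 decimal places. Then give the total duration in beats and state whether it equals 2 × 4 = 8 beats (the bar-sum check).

1) 0.0ms=0b +539.326ms=4/5b
2) 539.326ms=4/5b +539.326ms=4/5b
3) 1078.652ms=8/5b +1078.652ms=8/5b
4) 2157.303ms=16/5b +539.326ms=4/5b
5) 2696.629ms=4b +1348.315ms=2b
6) 4044.944ms=6b +1348.315ms=2b
Σ=8b of 8 (89bpm 4/4) — PASS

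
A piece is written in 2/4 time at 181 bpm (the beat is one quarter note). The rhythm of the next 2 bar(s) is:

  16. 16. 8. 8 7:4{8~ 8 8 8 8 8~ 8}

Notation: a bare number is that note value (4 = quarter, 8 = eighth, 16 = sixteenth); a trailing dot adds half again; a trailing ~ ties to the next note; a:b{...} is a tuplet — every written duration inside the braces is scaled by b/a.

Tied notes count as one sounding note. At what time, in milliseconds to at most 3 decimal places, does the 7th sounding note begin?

1. 0.0ms @ 0 + 124.309ms (3/8)
2. 124.309ms @ 3/8 + 124.309ms (3/8)
3. 248.619ms @ 3/4 + 248.619ms (3/4)
4. 497.238ms @ 3/2 + 165.746ms (1/2)
5. 662.983ms @ 2 + 189.424ms (4/7)
6. 852.407ms @ 18/7 + 94.712ms (2/7)
7. 947.119ms @ 20/7 + 94.712ms (2/7)
8. 1041.831ms @ 22/7 + 94.712ms (2/7)
9. 1136.543ms @ 24/7 + 189.424ms (4/7)

note 7 onset = 20/7b = 947.119ms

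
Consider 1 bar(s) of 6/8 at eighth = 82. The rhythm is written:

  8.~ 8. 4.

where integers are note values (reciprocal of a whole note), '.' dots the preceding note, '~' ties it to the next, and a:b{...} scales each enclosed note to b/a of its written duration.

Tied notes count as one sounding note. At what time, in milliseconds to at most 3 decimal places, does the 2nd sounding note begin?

note 2 onset = 3b = 2195.122ms

1. 0.0ms @ 0 + 2195.122ms (3)
2. 2195.122ms @ 3 + 2195.122ms (3)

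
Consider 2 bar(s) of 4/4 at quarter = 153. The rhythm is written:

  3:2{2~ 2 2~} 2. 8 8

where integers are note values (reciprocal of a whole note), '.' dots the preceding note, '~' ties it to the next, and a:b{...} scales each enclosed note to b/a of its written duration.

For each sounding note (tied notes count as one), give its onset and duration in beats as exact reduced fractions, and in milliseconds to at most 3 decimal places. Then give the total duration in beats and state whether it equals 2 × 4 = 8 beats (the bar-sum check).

1) 0.0ms=0b +1045.752ms=8/3b
2) 1045.752ms=8/3b +1699.346ms=13/3b
3) 2745.098ms=7b +196.078ms=1/2b
4) 2941.176ms=15/2b +196.078ms=1/2b
Σ=8b of 8 (153bpm 4/4) — PASS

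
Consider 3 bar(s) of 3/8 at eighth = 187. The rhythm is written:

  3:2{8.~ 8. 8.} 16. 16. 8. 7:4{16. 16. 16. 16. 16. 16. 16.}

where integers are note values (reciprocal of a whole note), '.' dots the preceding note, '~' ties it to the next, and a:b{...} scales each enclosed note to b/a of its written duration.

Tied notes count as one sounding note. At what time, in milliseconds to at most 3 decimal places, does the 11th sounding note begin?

note 11 onset = 57/7b = 2612.681ms

1. 0.0ms @ 0 + 641.711ms (2)
2. 641.711ms @ 2 + 320.856ms (1)
3. 962.567ms @ 3 + 240.642ms (3/4)
4. 1203.209ms @ 15/4 + 240.642ms (3/4)
5. 1443.85ms @ 9/2 + 481.283ms (3/2)
6. 1925.134ms @ 6 + 137.51ms (3/7)
7. 2062.643ms @ 45/7 + 137.51ms (3/7)
8. 2200.153ms @ 48/7 + 137.51ms (3/7)
9. 2337.662ms @ 51/7 + 137.51ms (3/7)
10. 2475.172ms @ 54/7 + 137.51ms (3/7)
11. 2612.681ms @ 57/7 + 137.51ms (3/7)
12. 2750.191ms @ 60/7 + 137.51ms (3/7)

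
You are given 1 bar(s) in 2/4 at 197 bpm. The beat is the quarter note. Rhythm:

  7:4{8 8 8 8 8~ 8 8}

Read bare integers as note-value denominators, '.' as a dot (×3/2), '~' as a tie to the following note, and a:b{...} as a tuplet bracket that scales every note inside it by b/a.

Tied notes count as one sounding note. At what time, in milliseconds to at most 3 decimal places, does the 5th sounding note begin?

note 5 onset = 8/7b = 348.078ms

1. 0.0ms @ 0 + 87.02ms (2/7)
2. 87.02ms @ 2/7 + 87.02ms (2/7)
3. 174.039ms @ 4/7 + 87.02ms (2/7)
4. 261.059ms @ 6/7 + 87.02ms (2/7)
5. 348.078ms @ 8/7 + 174.039ms (4/7)
6. 522.117ms @ 12/7 + 87.02ms (2/7)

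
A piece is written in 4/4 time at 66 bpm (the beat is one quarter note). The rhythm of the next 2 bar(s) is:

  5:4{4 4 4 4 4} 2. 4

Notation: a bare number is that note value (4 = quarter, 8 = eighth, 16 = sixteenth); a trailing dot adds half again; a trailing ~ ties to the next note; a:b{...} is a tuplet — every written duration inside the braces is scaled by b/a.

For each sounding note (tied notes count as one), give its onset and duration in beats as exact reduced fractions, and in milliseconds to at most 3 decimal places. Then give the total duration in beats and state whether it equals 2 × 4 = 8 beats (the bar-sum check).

1) 0.0ms=0b +727.273ms=4/5b
2) 727.273ms=4/5b +727.273ms=4/5b
3) 1454.545ms=8/5b +727.273ms=4/5b
4) 2181.818ms=12/5b +727.273ms=4/5b
5) 2909.091ms=16/5b +727.273ms=4/5b
6) 3636.364ms=4b +2727.273ms=3b
7) 6363.636ms=7b +909.091ms=1b
Σ=8b of 8 (66bpm 4/4) — PASS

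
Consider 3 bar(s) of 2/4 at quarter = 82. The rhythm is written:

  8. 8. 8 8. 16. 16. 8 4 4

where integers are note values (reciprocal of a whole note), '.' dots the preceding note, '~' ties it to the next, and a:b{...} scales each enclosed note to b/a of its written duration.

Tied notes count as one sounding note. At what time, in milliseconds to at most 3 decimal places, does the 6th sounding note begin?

note 6 onset = 25/8b = 2286.585ms

1. 0.0ms @ 0 + 548.78ms (3/4)
2. 548.78ms @ 3/4 + 548.78ms (3/4)
3. 1097.561ms @ 3/2 + 365.854ms (1/2)
4. 1463.415ms @ 2 + 548.78ms (3/4)
5. 2012.195ms @ 11/4 + 274.39ms (3/8)
6. 2286.585ms @ 25/8 + 274.39ms (3/8)
7. 2560.976ms @ 7/2 + 365.854ms (1/2)
8. 2926.829ms @ 4 + 731.707ms (1)
9. 3658.537ms @ 5 + 731.707ms (1)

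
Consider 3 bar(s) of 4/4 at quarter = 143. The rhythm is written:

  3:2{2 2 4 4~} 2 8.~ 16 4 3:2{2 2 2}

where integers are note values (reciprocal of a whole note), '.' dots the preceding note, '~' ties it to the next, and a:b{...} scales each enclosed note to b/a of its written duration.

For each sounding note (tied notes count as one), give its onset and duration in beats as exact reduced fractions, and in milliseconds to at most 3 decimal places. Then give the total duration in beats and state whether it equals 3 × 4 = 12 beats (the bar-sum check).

1) 0.0ms=0b +559.441ms=4/3b
2) 559.441ms=4/3b +559.441ms=4/3b
3) 1118.881ms=8/3b +279.72ms=2/3b
4) 1398.601ms=10/3b +1118.881ms=8/3b
5) 2517.483ms=6b +419.58ms=1b
6) 2937.063ms=7b +419.58ms=1b
7) 3356.643ms=8b +559.441ms=4/3b
8) 3916.084ms=28/3b +559.441ms=4/3b
9) 4475.524ms=32/3b +559.441ms=4/3b
Σ=12b of 12 (143bpm 4/4) — PASS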